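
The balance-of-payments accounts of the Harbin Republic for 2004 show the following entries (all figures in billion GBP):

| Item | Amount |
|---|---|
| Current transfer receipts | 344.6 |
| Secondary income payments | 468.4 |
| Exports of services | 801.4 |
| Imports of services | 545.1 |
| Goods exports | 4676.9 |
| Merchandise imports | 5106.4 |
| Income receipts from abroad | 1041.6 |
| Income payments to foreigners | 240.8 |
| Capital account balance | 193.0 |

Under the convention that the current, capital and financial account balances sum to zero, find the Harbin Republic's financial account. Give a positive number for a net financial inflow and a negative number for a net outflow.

-696.8

Goods balance = 4676.9 - 5106.4 = -429.5
Services balance = 801.4 - 545.1 = 256.3
Trade balance (goods + services) = -429.5 + 256.3 = -173.2
Net primary income = 1041.6 - 240.8 = 800.8
Net secondary income = 344.6 - 468.4 = -123.8
Current account = -173.2 + 800.8 + (-123.8) = 503.8
Financial account = -(503.8 + 193.0) = -696.8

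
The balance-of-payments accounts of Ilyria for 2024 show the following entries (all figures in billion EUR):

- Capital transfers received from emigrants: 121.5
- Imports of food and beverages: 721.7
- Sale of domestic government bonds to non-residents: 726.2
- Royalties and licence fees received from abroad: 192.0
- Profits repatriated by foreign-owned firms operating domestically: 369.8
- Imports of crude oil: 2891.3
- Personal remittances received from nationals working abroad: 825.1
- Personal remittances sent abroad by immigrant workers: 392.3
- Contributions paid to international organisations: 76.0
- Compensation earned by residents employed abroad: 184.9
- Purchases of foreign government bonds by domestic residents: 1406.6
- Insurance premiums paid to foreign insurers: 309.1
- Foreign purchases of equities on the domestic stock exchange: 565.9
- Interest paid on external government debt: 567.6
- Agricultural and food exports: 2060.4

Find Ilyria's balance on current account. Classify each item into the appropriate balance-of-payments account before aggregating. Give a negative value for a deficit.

Goods: -721.7 - 2891.3 + 2060.4 = -1552.6
Services: 192.0 - 309.1 = -117.1
Primary income: -567.6 + 184.9 - 369.8 = -752.5
Secondary income: -392.3 - 76.0 + 825.1 = 356.8
Current account = (-1552.6) + (-117.1) + (-752.5) + 356.8 = -2065.4
(Excluded from the current account — capital account: capital transfers received from emigrants 121.5; financial account: sale of domestic government bonds to non-residents 726.2, purchases of foreign government bonds by domestic residents 1406.6, foreign purchases of equities on the domestic stock exchange 565.9.)

-2065.4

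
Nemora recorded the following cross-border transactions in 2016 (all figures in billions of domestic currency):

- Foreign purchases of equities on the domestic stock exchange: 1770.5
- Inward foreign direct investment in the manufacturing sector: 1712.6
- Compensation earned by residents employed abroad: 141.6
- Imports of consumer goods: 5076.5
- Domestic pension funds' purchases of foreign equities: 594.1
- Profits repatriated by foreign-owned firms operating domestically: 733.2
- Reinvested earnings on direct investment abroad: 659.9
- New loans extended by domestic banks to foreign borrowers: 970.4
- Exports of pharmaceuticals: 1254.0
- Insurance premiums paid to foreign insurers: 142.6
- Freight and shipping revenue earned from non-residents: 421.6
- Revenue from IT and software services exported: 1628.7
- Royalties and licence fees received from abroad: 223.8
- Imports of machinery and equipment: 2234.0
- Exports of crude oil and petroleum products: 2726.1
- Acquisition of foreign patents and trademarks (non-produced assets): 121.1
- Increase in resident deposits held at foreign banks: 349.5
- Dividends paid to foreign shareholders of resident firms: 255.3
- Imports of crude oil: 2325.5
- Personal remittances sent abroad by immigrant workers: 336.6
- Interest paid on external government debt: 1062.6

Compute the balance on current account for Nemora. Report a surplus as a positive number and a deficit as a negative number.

-5110.6

Goods: -2325.5 - 2234.0 - 5076.5 + 1254.0 + 2726.1 = -5655.9
Services: 1628.7 - 142.6 + 421.6 + 223.8 = 2131.5
Primary income: -733.2 - 1062.6 + 141.6 - 255.3 + 659.9 = -1249.6
Secondary income: -336.6
Current account = (-5655.9) + 2131.5 + (-1249.6) + (-336.6) = -5110.6
(Excluded from the current account — financial account: foreign purchases of equities on the domestic stock exchange 1770.5, inward foreign direct investment in the manufacturing sector 1712.6, domestic pension funds' purchases of foreign equities 594.1, new loans extended by domestic banks to foreign borrowers 970.4, increase in resident deposits held at foreign banks 349.5; capital account: acquisition of foreign patents and trademarks (non-produced assets) 121.1.)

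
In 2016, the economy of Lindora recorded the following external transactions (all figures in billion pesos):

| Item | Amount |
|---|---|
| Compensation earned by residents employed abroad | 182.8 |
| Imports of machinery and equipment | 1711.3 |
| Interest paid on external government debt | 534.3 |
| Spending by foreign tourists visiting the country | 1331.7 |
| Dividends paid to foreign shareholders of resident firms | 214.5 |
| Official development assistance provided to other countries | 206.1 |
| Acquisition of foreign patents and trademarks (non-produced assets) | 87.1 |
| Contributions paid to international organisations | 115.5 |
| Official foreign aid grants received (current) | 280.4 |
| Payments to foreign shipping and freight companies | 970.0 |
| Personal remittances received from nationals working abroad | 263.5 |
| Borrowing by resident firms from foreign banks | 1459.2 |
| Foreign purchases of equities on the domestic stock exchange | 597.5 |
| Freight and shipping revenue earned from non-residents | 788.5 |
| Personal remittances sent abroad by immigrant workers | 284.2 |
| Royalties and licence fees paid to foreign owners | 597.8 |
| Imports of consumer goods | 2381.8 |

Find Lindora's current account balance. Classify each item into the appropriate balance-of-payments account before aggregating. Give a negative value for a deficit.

-4168.6

Goods: -1711.3 - 2381.8 = -4093.1
Services: -970.0 + 788.5 - 597.8 + 1331.7 = 552.4
Primary income: -534.3 - 214.5 + 182.8 = -566.0
Secondary income: -284.2 - 206.1 - 115.5 + 280.4 + 263.5 = -61.9
Current account = (-4093.1) + 552.4 + (-566.0) + (-61.9) = -4168.6
(Excluded from the current account — capital account: acquisition of foreign patents and trademarks (non-produced assets) 87.1; financial account: borrowing by resident firms from foreign banks 1459.2, foreign purchases of equities on the domestic stock exchange 597.5.)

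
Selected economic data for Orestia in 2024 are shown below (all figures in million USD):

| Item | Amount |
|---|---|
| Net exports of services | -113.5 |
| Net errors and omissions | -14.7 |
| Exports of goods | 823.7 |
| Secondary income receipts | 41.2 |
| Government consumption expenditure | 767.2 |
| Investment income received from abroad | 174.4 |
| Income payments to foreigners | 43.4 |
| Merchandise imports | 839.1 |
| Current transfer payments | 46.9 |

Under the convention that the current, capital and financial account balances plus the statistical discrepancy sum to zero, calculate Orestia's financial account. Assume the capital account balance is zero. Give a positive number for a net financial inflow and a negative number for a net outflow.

Goods balance = 823.7 - 839.1 = -15.4
Services balance = -113.5
Trade balance (goods + services) = -15.4 + (-113.5) = -128.9
Net primary income = 174.4 - 43.4 = 131.0
Net secondary income = 41.2 - 46.9 = -5.7
Current account = -128.9 + 131.0 + (-5.7) = -3.6
Financial account = -(-3.6 + (-14.7)) = 18.3

18.3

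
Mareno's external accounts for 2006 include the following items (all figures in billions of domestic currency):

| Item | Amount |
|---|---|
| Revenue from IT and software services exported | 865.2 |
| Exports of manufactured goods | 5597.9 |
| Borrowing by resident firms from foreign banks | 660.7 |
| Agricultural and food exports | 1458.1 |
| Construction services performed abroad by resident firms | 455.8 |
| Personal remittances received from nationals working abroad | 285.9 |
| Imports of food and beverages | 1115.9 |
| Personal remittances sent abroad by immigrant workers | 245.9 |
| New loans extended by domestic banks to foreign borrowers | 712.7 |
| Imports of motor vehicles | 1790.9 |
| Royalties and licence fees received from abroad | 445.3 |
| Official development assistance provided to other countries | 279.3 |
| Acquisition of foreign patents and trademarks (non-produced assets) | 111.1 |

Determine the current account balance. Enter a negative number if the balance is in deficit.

5676.2

Goods: -1115.9 + 5597.9 - 1790.9 + 1458.1 = 4149.2
Services: 865.2 + 445.3 + 455.8 = 1766.3
Secondary income: -279.3 + 285.9 - 245.9 = -239.3
Current account = 4149.2 + 1766.3 + (-239.3) = 5676.2
(Excluded from the current account — financial account: borrowing by resident firms from foreign banks 660.7, new loans extended by domestic banks to foreign borrowers 712.7; capital account: acquisition of foreign patents and trademarks (non-produced assets) 111.1.)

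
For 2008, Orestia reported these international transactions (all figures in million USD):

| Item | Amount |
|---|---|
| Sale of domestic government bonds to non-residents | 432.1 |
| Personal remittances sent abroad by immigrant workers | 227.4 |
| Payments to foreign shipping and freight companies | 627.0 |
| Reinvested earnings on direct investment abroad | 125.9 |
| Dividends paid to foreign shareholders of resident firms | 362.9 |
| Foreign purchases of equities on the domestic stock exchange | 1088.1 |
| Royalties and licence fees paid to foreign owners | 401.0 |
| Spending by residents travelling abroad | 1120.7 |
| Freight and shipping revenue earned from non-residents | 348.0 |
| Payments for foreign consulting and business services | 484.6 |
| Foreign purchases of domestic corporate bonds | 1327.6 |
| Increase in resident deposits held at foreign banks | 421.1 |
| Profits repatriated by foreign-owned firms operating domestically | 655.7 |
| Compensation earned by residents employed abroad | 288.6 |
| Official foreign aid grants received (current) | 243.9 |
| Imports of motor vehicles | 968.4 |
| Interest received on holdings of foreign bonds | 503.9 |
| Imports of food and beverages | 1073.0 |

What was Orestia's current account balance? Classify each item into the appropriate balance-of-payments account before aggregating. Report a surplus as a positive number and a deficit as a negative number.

-4410.4

Goods: -1073.0 - 968.4 = -2041.4
Services: -627.0 + 348.0 - 484.6 - 401.0 - 1120.7 = -2285.3
Primary income: -655.7 - 362.9 + 503.9 + 288.6 + 125.9 = -100.2
Secondary income: 243.9 - 227.4 = 16.5
Current account = (-2041.4) + (-2285.3) + (-100.2) + 16.5 = -4410.4
(Excluded from the current account — financial account: sale of domestic government bonds to non-residents 432.1, foreign purchases of equities on the domestic stock exchange 1088.1, foreign purchases of domestic corporate bonds 1327.6, increase in resident deposits held at foreign banks 421.1.)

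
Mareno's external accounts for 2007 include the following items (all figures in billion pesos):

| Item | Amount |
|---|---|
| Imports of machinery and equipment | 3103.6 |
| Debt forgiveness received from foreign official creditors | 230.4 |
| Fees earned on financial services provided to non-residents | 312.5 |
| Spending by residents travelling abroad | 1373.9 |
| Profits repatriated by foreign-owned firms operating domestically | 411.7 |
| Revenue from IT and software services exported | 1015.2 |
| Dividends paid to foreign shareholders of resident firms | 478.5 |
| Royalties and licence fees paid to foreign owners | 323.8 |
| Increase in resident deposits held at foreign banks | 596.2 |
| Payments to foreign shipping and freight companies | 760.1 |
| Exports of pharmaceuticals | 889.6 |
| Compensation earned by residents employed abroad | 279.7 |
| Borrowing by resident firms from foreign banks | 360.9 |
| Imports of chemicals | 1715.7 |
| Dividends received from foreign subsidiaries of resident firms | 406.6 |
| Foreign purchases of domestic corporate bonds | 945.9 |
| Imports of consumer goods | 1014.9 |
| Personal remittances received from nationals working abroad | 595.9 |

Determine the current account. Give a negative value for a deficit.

Goods: -1715.7 - 1014.9 - 3103.6 + 889.6 = -4944.6
Services: -323.8 - 760.1 - 1373.9 + 1015.2 + 312.5 = -1130.1
Primary income: -478.5 + 406.6 - 411.7 + 279.7 = -203.9
Secondary income: 595.9
Current account = (-4944.6) + (-1130.1) + (-203.9) + 595.9 = -5682.7
(Excluded from the current account — capital account: debt forgiveness received from foreign official creditors 230.4; financial account: increase in resident deposits held at foreign banks 596.2, borrowing by resident firms from foreign banks 360.9, foreign purchases of domestic corporate bonds 945.9.)

-5682.7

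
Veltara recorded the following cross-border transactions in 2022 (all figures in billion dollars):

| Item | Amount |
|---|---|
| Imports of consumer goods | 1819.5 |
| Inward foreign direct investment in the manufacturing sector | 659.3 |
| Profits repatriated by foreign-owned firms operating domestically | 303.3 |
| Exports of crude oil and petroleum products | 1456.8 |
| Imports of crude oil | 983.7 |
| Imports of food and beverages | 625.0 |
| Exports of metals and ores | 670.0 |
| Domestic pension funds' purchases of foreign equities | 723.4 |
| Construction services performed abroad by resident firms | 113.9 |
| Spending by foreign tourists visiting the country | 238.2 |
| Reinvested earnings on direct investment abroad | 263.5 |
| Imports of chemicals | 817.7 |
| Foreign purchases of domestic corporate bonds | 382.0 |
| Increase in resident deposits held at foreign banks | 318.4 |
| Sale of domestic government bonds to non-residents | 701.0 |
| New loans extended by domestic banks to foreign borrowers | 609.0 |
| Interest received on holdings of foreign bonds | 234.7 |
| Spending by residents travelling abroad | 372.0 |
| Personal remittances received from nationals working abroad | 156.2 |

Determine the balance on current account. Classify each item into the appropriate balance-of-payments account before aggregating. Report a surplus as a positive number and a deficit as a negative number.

-1787.9

Goods: -983.7 + 1456.8 - 625.0 - 817.7 - 1819.5 + 670.0 = -2119.1
Services: 238.2 - 372.0 + 113.9 = -19.9
Primary income: 234.7 - 303.3 + 263.5 = 194.9
Secondary income: 156.2
Current account = (-2119.1) + (-19.9) + 194.9 + 156.2 = -1787.9
(Excluded from the current account — financial account: inward foreign direct investment in the manufacturing sector 659.3, domestic pension funds' purchases of foreign equities 723.4, foreign purchases of domestic corporate bonds 382.0, increase in resident deposits held at foreign banks 318.4, sale of domestic government bonds to non-residents 701.0, new loans extended by domestic banks to foreign borrowers 609.0.)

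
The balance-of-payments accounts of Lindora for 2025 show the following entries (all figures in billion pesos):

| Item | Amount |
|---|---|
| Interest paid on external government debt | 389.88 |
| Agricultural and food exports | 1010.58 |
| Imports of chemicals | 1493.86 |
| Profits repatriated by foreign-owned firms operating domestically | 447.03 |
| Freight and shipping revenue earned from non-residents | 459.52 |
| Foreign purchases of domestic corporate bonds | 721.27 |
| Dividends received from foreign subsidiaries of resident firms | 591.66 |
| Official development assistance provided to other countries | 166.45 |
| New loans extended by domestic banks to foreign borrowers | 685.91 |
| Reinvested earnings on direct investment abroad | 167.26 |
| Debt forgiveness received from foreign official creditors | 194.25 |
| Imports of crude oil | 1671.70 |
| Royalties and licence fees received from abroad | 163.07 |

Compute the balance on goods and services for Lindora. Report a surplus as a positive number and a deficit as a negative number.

-1532.39

Goods: -1671.70 - 1493.86 + 1010.58 = -2154.98
Services: 163.07 + 459.52 = 622.59
Trade balance = -2154.98 + 622.59 = -1532.39
(Excluded from the trade balance — primary income: interest paid on external government debt 389.88, profits repatriated by foreign-owned firms operating domestically 447.03, dividends received from foreign subsidiaries of resident firms 591.66, reinvested earnings on direct investment abroad 167.26; financial account: foreign purchases of domestic corporate bonds 721.27, new loans extended by domestic banks to foreign borrowers 685.91; secondary income: official development assistance provided to other countries 166.45; capital account: debt forgiveness received from foreign official creditors 194.25.)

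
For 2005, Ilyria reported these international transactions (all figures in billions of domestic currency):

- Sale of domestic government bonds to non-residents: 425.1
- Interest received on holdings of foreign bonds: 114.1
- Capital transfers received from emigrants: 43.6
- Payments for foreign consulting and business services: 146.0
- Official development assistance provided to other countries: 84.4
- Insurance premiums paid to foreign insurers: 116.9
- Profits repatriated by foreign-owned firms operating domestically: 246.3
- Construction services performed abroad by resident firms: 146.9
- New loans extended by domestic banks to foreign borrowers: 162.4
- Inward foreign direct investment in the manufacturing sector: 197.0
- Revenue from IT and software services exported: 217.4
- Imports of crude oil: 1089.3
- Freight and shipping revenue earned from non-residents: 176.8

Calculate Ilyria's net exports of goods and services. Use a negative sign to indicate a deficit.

-811.1

Goods: -1089.3
Services: 146.9 + 217.4 - 146.0 + 176.8 - 116.9 = 278.2
Trade balance = -1089.3 + 278.2 = -811.1
(Excluded from the trade balance — financial account: sale of domestic government bonds to non-residents 425.1, new loans extended by domestic banks to foreign borrowers 162.4, inward foreign direct investment in the manufacturing sector 197.0; primary income: interest received on holdings of foreign bonds 114.1, profits repatriated by foreign-owned firms operating domestically 246.3; capital account: capital transfers received from emigrants 43.6; secondary income: official development assistance provided to other countries 84.4.)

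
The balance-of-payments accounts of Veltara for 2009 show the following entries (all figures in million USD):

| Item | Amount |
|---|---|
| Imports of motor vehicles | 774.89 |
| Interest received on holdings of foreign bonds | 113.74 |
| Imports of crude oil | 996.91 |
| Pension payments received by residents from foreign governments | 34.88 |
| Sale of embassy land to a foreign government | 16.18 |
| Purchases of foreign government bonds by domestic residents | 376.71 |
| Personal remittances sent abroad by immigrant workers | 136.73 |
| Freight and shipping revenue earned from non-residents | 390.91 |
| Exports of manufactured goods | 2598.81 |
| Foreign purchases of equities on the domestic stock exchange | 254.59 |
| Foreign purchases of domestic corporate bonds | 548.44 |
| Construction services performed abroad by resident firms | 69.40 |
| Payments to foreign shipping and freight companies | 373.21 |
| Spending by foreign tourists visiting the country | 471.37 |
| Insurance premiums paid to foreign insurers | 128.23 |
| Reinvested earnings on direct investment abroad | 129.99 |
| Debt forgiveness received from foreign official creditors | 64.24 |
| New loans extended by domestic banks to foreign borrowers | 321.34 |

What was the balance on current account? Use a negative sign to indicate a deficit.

Goods: 2598.81 - 996.91 - 774.89 = 827.01
Services: 390.91 + 471.37 + 69.40 - 128.23 - 373.21 = 430.24
Primary income: 129.99 + 113.74 = 243.73
Secondary income: -136.73 + 34.88 = -101.85
Current account = 827.01 + 430.24 + 243.73 + (-101.85) = 1399.13
(Excluded from the current account — capital account: sale of embassy land to a foreign government 16.18, debt forgiveness received from foreign official creditors 64.24; financial account: purchases of foreign government bonds by domestic residents 376.71, foreign purchases of equities on the domestic stock exchange 254.59, foreign purchases of domestic corporate bonds 548.44, new loans extended by domestic banks to foreign borrowers 321.34.)

1399.13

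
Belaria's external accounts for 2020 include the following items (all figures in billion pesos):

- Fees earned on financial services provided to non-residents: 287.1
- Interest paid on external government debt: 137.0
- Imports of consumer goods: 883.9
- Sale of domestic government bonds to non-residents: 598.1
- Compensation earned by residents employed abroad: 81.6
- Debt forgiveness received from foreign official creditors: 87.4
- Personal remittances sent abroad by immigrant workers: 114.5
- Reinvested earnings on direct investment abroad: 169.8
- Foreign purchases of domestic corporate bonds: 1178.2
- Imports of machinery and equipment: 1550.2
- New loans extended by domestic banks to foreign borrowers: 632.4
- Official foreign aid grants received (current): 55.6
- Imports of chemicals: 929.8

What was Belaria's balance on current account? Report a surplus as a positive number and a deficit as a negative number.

Goods: -883.9 - 1550.2 - 929.8 = -3363.9
Services: 287.1
Primary income: 169.8 - 137.0 + 81.6 = 114.4
Secondary income: 55.6 - 114.5 = -58.9
Current account = (-3363.9) + 287.1 + 114.4 + (-58.9) = -3021.3
(Excluded from the current account — financial account: sale of domestic government bonds to non-residents 598.1, foreign purchases of domestic corporate bonds 1178.2, new loans extended by domestic banks to foreign borrowers 632.4; capital account: debt forgiveness received from foreign official creditors 87.4.)

-3021.3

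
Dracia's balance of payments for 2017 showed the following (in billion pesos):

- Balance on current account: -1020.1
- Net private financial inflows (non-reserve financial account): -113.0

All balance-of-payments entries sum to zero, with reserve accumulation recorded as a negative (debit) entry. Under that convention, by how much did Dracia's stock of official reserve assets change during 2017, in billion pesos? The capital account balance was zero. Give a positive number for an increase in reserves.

Official reserve transactions balance = -((-1020.1) + (-113.0)) = 1133.1
An accumulation of reserves is recorded as a debit (negative entry), so the change in the stock of reserves is the negative of that balance.
Change in official reserves = -(1133.1) = -1133.1

-1133.1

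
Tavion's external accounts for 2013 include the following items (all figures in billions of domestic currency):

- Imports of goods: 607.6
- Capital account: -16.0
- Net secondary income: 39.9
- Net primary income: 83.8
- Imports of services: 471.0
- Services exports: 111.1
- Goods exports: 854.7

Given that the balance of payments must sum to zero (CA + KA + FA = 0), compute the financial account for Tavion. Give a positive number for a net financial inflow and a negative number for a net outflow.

Goods balance = 854.7 - 607.6 = 247.1
Services balance = 111.1 - 471.0 = -359.9
Trade balance (goods + services) = 247.1 + (-359.9) = -112.8
Net primary income = 83.8
Net secondary income = 39.9
Current account = -112.8 + 83.8 + 39.9 = 10.9
Financial account = -(10.9 + (-16.0)) = 5.1

5.1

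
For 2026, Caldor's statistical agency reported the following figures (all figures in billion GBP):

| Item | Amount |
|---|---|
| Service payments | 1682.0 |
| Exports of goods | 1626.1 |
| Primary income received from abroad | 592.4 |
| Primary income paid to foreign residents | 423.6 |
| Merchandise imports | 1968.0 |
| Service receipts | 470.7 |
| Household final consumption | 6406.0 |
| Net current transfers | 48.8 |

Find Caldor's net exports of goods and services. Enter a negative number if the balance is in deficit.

-1553.2

Goods balance = 1626.1 - 1968.0 = -341.9
Services balance = 470.7 - 1682.0 = -1211.3
Trade balance (goods + services) = -341.9 + (-1211.3) = -1553.2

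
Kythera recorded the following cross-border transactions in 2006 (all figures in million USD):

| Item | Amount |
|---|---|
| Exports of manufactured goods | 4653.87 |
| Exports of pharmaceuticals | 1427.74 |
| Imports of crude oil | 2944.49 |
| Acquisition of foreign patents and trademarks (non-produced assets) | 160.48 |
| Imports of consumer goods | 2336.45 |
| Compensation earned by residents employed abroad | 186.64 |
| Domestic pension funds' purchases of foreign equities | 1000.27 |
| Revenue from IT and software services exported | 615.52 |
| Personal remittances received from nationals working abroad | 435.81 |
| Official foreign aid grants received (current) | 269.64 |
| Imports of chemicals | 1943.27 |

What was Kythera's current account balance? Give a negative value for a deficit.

Goods: -2944.49 - 2336.45 + 1427.74 + 4653.87 - 1943.27 = -1142.60
Services: 615.52
Primary income: 186.64
Secondary income: 435.81 + 269.64 = 705.45
Current account = (-1142.60) + 615.52 + 186.64 + 705.45 = 365.01
(Excluded from the current account — capital account: acquisition of foreign patents and trademarks (non-produced assets) 160.48; financial account: domestic pension funds' purchases of foreign equities 1000.27.)

365.01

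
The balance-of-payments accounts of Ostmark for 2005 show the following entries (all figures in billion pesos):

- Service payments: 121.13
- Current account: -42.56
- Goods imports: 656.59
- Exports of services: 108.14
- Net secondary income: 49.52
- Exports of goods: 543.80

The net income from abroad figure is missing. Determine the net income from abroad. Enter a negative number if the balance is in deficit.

Current account = goods balance + services balance + net primary income + net secondary income
Sum of the known components = -76.26
Net income from abroad = CA - (known components) = -42.56 - (-76.26) = 33.70

33.70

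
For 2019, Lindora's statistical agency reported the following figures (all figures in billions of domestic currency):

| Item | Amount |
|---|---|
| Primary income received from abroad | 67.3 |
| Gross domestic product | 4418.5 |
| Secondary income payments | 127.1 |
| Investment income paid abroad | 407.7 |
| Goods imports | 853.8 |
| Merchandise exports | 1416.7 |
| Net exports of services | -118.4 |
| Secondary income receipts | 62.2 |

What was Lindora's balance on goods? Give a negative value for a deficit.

Goods balance = 1416.7 - 853.8 = 562.9

562.9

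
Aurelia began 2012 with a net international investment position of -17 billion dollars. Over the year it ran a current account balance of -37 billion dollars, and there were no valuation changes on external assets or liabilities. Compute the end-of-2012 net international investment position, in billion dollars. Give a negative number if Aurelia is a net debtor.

-54

With no valuation effects, change in NIIP = current account = -37
End-of-year NIIP = -17 + (-37) = -54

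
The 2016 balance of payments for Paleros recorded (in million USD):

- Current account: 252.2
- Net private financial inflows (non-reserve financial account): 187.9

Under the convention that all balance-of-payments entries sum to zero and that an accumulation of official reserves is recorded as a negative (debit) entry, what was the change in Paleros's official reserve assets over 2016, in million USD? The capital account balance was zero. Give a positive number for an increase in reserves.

440.1

Official reserve transactions balance = -(252.2 + 187.9) = -440.1
An accumulation of reserves is recorded as a debit (negative entry), so the change in the stock of reserves is the negative of that balance.
Change in official reserves = -(-440.1) = 440.1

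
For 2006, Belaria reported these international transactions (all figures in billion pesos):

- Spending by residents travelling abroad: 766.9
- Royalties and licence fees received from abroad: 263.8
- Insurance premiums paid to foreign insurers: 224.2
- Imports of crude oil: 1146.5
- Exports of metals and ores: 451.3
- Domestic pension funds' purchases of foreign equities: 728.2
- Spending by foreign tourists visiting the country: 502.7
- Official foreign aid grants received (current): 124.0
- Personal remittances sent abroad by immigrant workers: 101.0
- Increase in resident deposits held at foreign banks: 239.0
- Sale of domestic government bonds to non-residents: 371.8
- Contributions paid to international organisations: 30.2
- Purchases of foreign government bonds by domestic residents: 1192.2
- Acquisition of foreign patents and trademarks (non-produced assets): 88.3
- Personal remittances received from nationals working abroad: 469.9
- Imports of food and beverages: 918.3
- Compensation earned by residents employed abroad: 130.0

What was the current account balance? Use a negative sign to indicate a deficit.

Goods: -918.3 + 451.3 - 1146.5 = -1613.5
Services: 263.8 - 766.9 - 224.2 + 502.7 = -224.6
Primary income: 130.0
Secondary income: 124.0 + 469.9 - 30.2 - 101.0 = 462.7
Current account = (-1613.5) + (-224.6) + 130.0 + 462.7 = -1245.4
(Excluded from the current account — financial account: domestic pension funds' purchases of foreign equities 728.2, increase in resident deposits held at foreign banks 239.0, sale of domestic government bonds to non-residents 371.8, purchases of foreign government bonds by domestic residents 1192.2; capital account: acquisition of foreign patents and trademarks (non-produced assets) 88.3.)

-1245.4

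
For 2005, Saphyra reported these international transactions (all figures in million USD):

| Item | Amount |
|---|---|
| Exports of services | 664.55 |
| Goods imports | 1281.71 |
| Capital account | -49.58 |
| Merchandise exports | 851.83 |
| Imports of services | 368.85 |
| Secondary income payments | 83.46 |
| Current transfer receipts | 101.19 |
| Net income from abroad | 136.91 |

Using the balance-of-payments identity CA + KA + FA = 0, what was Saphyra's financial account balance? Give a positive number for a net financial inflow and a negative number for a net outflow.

29.12

Goods balance = 851.83 - 1281.71 = -429.88
Services balance = 664.55 - 368.85 = 295.70
Trade balance (goods + services) = -429.88 + 295.70 = -134.18
Net primary income = 136.91
Net secondary income = 101.19 - 83.46 = 17.73
Current account = -134.18 + 136.91 + 17.73 = 20.46
Financial account = -(20.46 + (-49.58)) = 29.12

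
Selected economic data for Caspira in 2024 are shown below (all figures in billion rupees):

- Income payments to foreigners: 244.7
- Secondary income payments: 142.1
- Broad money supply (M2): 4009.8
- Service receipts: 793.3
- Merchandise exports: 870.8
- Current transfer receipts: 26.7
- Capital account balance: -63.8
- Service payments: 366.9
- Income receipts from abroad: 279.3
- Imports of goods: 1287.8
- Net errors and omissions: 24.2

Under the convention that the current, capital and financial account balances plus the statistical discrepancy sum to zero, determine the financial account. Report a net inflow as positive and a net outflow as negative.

Goods balance = 870.8 - 1287.8 = -417.0
Services balance = 793.3 - 366.9 = 426.4
Trade balance (goods + services) = -417.0 + 426.4 = 9.4
Net primary income = 279.3 - 244.7 = 34.6
Net secondary income = 26.7 - 142.1 = -115.4
Current account = 9.4 + 34.6 + (-115.4) = -71.4
Financial account = -(-71.4 + (-63.8) + 24.2) = 111.0

111.0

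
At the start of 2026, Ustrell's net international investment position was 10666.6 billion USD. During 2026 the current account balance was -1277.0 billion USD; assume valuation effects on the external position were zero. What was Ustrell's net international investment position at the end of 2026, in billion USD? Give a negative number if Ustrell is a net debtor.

With no valuation effects, change in NIIP = current account = -1277.0
End-of-year NIIP = 10666.6 + (-1277.0) = 9389.6

9389.6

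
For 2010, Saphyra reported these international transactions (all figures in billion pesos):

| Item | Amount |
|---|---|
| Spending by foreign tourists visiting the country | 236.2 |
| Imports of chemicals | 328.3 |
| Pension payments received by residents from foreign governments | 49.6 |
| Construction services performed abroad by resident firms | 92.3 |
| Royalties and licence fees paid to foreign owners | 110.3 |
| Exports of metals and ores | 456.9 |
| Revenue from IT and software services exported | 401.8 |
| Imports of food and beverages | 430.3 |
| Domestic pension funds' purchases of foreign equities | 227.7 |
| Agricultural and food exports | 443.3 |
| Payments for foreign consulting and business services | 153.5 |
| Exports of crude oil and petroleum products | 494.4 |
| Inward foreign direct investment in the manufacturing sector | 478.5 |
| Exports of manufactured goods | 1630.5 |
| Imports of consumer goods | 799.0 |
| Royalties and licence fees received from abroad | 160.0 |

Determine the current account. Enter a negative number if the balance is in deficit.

Goods: 443.3 - 328.3 + 494.4 + 1630.5 + 456.9 - 799.0 - 430.3 = 1467.5
Services: -110.3 + 160.0 + 401.8 + 236.2 + 92.3 - 153.5 = 626.5
Secondary income: 49.6
Current account = 1467.5 + 626.5 + 49.6 = 2143.6
(Excluded from the current account — financial account: domestic pension funds' purchases of foreign equities 227.7, inward foreign direct investment in the manufacturing sector 478.5.)

2143.6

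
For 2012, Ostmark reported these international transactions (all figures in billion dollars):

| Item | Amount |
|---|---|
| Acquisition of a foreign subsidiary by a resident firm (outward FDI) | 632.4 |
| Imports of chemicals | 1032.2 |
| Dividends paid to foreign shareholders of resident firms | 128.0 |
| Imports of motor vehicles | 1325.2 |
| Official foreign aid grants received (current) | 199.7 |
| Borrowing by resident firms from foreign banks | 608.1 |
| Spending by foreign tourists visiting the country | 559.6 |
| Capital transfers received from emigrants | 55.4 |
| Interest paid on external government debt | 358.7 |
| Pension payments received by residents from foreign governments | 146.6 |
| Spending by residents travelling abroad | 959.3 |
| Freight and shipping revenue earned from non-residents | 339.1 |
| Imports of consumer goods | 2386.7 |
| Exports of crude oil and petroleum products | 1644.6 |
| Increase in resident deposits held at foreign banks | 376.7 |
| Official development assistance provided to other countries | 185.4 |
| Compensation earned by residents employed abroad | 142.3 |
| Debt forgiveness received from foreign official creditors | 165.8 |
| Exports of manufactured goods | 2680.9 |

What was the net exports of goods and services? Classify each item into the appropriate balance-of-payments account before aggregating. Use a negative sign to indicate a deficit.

Goods: 1644.6 - 1325.2 - 1032.2 - 2386.7 + 2680.9 = -418.6
Services: -959.3 + 559.6 + 339.1 = -60.6
Trade balance = -418.6 + (-60.6) = -479.2
(Excluded from the trade balance — financial account: acquisition of a foreign subsidiary by a resident firm (outward FDI) 632.4, borrowing by resident firms from foreign banks 608.1, increase in resident deposits held at foreign banks 376.7; primary income: dividends paid to foreign shareholders of resident firms 128.0, interest paid on external government debt 358.7, compensation earned by residents employed abroad 142.3; secondary income: official foreign aid grants received (current) 199.7, pension payments received by residents from foreign governments 146.6, official development assistance provided to other countries 185.4; capital account: capital transfers received from emigrants 55.4, debt forgiveness received from foreign official creditors 165.8.)

-479.2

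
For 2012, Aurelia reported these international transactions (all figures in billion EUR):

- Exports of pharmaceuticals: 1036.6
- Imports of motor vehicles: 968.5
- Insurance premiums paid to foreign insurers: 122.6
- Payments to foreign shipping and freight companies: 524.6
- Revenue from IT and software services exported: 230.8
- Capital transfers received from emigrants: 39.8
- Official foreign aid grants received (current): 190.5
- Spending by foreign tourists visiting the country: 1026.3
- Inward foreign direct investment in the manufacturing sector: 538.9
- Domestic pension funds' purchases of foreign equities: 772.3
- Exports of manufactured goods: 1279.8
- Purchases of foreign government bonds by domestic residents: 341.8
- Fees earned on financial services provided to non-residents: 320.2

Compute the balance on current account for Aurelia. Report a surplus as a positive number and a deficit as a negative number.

2468.5

Goods: -968.5 + 1279.8 + 1036.6 = 1347.9
Services: 320.2 + 1026.3 + 230.8 - 122.6 - 524.6 = 930.1
Secondary income: 190.5
Current account = 1347.9 + 930.1 + 190.5 = 2468.5
(Excluded from the current account — capital account: capital transfers received from emigrants 39.8; financial account: inward foreign direct investment in the manufacturing sector 538.9, domestic pension funds' purchases of foreign equities 772.3, purchases of foreign government bonds by domestic residents 341.8.)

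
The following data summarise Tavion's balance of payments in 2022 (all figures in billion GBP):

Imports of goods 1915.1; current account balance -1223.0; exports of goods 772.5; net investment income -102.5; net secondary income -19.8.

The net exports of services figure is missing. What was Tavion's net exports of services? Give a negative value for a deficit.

41.9

Current account = goods balance + services balance + net primary income + net secondary income
Sum of the known components = -1264.9
Net exports of services = CA - (known components) = -1223.0 - (-1264.9) = 41.9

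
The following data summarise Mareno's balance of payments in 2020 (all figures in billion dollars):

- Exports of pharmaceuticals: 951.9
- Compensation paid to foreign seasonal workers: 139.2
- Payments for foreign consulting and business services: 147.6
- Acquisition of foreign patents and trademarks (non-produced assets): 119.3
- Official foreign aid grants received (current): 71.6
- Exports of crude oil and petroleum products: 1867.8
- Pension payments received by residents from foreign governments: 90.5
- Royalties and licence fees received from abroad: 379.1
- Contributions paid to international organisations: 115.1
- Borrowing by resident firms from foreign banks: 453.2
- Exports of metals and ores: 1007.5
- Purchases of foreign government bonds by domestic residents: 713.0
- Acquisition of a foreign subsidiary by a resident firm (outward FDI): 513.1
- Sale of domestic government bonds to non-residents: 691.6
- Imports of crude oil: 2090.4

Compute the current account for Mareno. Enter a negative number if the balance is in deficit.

1876.1

Goods: 951.9 + 1867.8 + 1007.5 - 2090.4 = 1736.8
Services: -147.6 + 379.1 = 231.5
Primary income: -139.2
Secondary income: -115.1 + 90.5 + 71.6 = 47.0
Current account = 1736.8 + 231.5 + (-139.2) + 47.0 = 1876.1
(Excluded from the current account — capital account: acquisition of foreign patents and trademarks (non-produced assets) 119.3; financial account: borrowing by resident firms from foreign banks 453.2, purchases of foreign government bonds by domestic residents 713.0, acquisition of a foreign subsidiary by a resident firm (outward FDI) 513.1, sale of domestic government bonds to non-residents 691.6.)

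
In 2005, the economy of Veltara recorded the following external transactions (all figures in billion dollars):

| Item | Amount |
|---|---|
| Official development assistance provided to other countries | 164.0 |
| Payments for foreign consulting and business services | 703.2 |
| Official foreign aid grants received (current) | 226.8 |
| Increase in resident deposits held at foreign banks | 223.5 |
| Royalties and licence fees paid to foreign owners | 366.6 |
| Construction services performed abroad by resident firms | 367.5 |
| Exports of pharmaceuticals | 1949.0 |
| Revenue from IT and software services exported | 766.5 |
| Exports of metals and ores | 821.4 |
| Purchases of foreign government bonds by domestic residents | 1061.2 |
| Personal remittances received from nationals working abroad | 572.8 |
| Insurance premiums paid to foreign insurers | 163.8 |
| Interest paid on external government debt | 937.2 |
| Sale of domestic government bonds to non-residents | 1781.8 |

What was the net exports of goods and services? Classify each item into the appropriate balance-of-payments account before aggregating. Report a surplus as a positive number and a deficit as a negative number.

2670.8

Goods: 821.4 + 1949.0 = 2770.4
Services: -366.6 - 703.2 + 367.5 + 766.5 - 163.8 = -99.6
Trade balance = 2770.4 + (-99.6) = 2670.8
(Excluded from the trade balance — secondary income: official development assistance provided to other countries 164.0, official foreign aid grants received (current) 226.8, personal remittances received from nationals working abroad 572.8; financial account: increase in resident deposits held at foreign banks 223.5, purchases of foreign government bonds by domestic residents 1061.2, sale of domestic government bonds to non-residents 1781.8; primary income: interest paid on external government debt 937.2.)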